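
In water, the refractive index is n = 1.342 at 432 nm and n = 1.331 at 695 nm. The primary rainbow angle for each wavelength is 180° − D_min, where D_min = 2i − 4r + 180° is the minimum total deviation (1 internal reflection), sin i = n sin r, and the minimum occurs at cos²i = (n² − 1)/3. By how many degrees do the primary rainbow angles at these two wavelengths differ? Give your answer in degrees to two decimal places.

At 432 nm (n = 1.342): cos²i = 0.26699 → i = 58.888°, r = 39.641°, D_min = 139.213°, rainbow angle = 40.787°.
At 695 nm (n = 1.331): cos²i = 0.25719 → i = 59.527°, r = 40.356°, D_min = 137.630°, rainbow angle = 42.370°.
Angular width = |40.787° − 42.370°| = 1.583°.

1.58°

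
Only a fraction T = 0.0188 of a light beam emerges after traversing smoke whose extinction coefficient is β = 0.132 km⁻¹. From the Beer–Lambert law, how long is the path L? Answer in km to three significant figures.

Beer–Lambert: T = exp(−βL) ⇒ L = −ln(T)/β = −ln(0.0188)/0.132 = 3.9739/0.132 = 30.11 km.

30.1 km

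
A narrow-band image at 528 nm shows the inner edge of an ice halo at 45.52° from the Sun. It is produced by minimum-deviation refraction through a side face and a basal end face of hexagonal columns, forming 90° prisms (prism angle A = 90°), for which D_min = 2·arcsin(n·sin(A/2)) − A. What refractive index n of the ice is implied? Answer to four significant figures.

Rearranging: n = sin((D_min + A)/2) / sin(A/2).
(D_min + A)/2 = (45.52° + 90°)/2 = 67.760°.
n = sin 67.760° / sin 45° = 0.9256 / 0.7071 = 1.3090.

1.309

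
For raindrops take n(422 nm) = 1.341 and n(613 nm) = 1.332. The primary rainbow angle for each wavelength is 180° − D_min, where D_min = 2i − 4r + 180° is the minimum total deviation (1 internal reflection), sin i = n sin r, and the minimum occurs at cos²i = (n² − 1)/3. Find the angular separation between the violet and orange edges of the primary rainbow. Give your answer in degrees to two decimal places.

1.29°

At 422 nm (n = 1.341): cos²i = 0.26609 → i = 58.946°, r = 39.705°, D_min = 139.071°, rainbow angle = 40.929°.
At 613 nm (n = 1.332): cos²i = 0.25807 → i = 59.469°, r = 40.290°, D_min = 137.776°, rainbow angle = 42.224°.
Angular width = |40.929° − 42.224°| = 1.295°.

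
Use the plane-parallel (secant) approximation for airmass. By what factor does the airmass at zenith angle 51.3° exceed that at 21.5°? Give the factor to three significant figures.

1.49

X(51.3°)/X(21.5°) = sec 51.3° / sec 21.5° = cos 21.5° / cos 51.3° = 0.9304/0.6252 = 1.4881.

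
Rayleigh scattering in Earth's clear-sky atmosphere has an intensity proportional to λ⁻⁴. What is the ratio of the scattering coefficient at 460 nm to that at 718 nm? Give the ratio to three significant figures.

Rayleigh scattering ∝ λ⁻⁴, so the ratio of coefficients is the inverse fourth power of the wavelength ratio.
σ(460)/σ(718) = (718/460)⁴ = (1.5609)⁴ = 5.936.

5.94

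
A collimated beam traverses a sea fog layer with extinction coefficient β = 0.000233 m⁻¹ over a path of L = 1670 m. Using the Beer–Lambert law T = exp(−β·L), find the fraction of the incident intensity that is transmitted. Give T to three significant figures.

0.678

τ = β·L = 0.000233 × 1670 = 0.3891.
T = exp(−0.3891) = 0.6777.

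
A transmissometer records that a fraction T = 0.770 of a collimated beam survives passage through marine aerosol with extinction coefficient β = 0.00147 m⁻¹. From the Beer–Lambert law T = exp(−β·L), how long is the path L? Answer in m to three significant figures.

178 m

Beer–Lambert: T = exp(−βL) ⇒ L = −ln(T)/β = −ln(0.770)/0.00147 = 0.2614/0.00147 = 177.8 m.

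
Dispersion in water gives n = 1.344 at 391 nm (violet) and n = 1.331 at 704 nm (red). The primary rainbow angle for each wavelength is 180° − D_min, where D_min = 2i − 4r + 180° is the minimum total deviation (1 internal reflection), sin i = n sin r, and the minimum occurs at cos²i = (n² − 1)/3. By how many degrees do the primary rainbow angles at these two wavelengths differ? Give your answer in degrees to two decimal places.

At 391 nm (n = 1.344): cos²i = 0.26878 → i = 58.772°, r = 39.512°, D_min = 139.495°, rainbow angle = 40.505°.
At 704 nm (n = 1.331): cos²i = 0.25719 → i = 59.527°, r = 40.356°, D_min = 137.630°, rainbow angle = 42.370°.
Angular width = |40.505° − 42.370°| = 1.865°.

1.86°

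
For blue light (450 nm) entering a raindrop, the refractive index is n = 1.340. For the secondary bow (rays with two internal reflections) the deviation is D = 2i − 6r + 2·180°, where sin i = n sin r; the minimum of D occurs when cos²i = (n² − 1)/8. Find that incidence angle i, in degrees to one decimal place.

cos²i = (1.340² − 1)/8 = (1.79560 − 1)/8 = 0.09945.
cos i = 0.31536, so i = 71.618°.

71.6°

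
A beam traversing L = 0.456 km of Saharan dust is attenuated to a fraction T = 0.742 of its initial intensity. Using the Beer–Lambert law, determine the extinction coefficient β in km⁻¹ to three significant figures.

0.654 km⁻¹

Beer–Lambert: T = exp(−βL) ⇒ β = −ln(T)/L = −ln(0.742)/0.456 = 0.2984/0.456 = 0.6544 km⁻¹.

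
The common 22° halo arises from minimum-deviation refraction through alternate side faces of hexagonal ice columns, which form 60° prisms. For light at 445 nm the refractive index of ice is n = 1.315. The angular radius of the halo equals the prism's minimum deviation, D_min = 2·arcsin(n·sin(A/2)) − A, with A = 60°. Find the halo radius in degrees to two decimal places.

n·sin(A/2) = 1.315 × sin 30° = 1.315 × 0.5000 = 0.6575.
D_min = 2·arcsin(0.6575) − 60° = 2 × 41.109° − 60° = 22.219°.

22.22°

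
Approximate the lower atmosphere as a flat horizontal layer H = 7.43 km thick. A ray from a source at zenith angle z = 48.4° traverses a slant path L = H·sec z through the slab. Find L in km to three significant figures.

sec z = 1/cos 48.4° = 1.5062.
L = 7.43 × 1.5062 = 11.191 km.

11.2 km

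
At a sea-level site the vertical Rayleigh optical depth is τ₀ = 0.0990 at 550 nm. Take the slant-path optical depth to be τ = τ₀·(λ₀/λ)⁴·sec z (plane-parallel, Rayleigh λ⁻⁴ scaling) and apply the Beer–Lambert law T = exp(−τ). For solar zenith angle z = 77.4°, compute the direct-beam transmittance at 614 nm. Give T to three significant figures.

sec 77.4° = 4.5841.
τ = 0.0990 × (550/614)⁴ × 4.5841 = 0.0990 × 0.6438 × 4.5841 = 0.2922.
T = exp(−0.2922) = 0.7466.

0.747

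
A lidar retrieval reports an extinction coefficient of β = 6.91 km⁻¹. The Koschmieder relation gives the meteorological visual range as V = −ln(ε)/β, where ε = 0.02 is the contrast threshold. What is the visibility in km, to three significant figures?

0.566 km

V = −ln(0.02) / 6.91 = 3.912 / 6.91 = 0.5661 km.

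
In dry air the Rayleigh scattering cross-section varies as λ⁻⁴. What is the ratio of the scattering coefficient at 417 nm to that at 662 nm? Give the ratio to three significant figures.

6.35

Rayleigh scattering ∝ λ⁻⁴, so the ratio of coefficients is the inverse fourth power of the wavelength ratio.
σ(417)/σ(662) = (662/417)⁴ = (1.5875)⁴ = 6.352.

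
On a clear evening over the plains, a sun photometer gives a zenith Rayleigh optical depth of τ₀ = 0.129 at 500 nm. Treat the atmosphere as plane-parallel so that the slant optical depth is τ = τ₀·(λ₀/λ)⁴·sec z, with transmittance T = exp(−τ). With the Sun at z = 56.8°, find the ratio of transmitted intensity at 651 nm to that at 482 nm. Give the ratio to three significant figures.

1.21

Airmass: sec 56.8° = 1.8263.
τ(651 nm) = 0.129 × (500/651)⁴ × 1.8263 = 0.129 × 0.3480 × 1.8263 = 0.0820.
τ(482 nm) = 0.129 × (500/482)⁴ × 1.8263 = 0.129 × 1.1580 × 1.8263 = 0.2728.
T(651)/T(482) = exp(τ_B − τ_A) = exp(0.1908) = 1.2102.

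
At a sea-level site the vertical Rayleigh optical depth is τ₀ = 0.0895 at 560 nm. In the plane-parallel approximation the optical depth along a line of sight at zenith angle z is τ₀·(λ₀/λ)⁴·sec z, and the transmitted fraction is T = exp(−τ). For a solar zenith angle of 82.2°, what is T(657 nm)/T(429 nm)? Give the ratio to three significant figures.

4.79

Airmass: sec 82.2° = 7.3684.
τ(657 nm) = 0.0895 × (560/657)⁴ × 7.3684 = 0.0895 × 0.5278 × 7.3684 = 0.3481.
τ(429 nm) = 0.0895 × (560/429)⁴ × 7.3684 = 0.0895 × 2.9035 × 7.3684 = 1.9148.
T(657)/T(429) = exp(τ_B − τ_A) = exp(1.5667) = 4.7907.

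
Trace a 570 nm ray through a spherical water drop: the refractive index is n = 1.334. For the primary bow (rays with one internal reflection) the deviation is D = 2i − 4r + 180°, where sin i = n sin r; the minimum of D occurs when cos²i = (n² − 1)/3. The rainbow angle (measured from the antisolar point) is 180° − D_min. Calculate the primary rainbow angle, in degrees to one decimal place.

41.9°

cos²i = (1.77956 − 1)/3 = 0.25985; i = arccos(0.50976) = 59.352°.
sin r = sin 59.352°/1.334 = 0.64492; r = 40.159°.
D_min = 2·59.352° − 4·40.159° + 180° = 138.067°.
Rainbow angle = 180° − D_min = 41.933°.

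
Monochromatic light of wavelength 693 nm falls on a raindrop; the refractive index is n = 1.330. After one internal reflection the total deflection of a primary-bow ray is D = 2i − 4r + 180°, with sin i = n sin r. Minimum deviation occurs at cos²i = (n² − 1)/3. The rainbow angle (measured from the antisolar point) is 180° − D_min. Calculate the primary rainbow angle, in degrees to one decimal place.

cos²i = (1.76890 − 1)/3 = 0.25630; i = arccos(0.50626) = 59.585°.
sin r = sin 59.585°/1.330 = 0.64841; r = 40.422°.
D_min = 2·59.585° − 4·40.422° + 180° = 137.484°.
Rainbow angle = 180° − D_min = 42.516°.

42.5°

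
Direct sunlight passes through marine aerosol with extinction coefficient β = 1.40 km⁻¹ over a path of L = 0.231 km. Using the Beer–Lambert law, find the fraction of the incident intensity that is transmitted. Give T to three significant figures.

τ = β·L = 1.40 × 0.231 = 0.3234.
T = exp(−0.3234) = 0.7237.

0.724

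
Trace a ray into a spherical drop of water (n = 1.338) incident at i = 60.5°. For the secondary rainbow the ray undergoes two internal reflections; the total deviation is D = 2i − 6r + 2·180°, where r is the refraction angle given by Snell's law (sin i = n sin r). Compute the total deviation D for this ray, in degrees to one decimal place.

237.5°

sin r = sin 60.5° / 1.338 = 0.8704/1.338 = 0.6505; r = 40.58°.
D = 2·60.5° − 6·40.58° + 2·180° = 121.00° − 243.47° + 360° = 237.53°.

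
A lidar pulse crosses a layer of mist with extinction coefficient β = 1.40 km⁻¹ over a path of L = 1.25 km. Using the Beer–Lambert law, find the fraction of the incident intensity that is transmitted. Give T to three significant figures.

0.174

τ = β·L = 1.40 × 1.25 = 1.7500.
T = exp(−1.7500) = 0.1738.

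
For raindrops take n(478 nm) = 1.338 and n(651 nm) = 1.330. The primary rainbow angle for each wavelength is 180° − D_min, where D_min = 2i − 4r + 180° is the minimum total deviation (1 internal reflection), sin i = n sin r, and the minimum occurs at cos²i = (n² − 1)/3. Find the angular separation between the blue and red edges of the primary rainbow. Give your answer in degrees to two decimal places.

1.16°

At 478 nm (n = 1.338): cos²i = 0.26341 → i = 59.120°, r = 39.899°, D_min = 138.643°, rainbow angle = 41.357°.
At 651 nm (n = 1.330): cos²i = 0.25630 → i = 59.585°, r = 40.422°, D_min = 137.484°, rainbow angle = 42.516°.
Angular width = |41.357° − 42.516°| = 1.160°.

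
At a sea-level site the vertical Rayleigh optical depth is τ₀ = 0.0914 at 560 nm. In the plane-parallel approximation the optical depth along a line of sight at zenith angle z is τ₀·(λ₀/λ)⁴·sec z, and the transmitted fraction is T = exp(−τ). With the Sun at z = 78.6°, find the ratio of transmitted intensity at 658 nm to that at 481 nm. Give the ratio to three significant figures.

Airmass: sec 78.6° = 5.0593.
τ(658 nm) = 0.0914 × (560/658)⁴ × 5.0593 = 0.0914 × 0.5246 × 5.0593 = 0.2426.
τ(481 nm) = 0.0914 × (560/481)⁴ × 5.0593 = 0.0914 × 1.8373 × 5.0593 = 0.8496.
T(658)/T(481) = exp(τ_B − τ_A) = exp(0.6070) = 1.8349.

1.83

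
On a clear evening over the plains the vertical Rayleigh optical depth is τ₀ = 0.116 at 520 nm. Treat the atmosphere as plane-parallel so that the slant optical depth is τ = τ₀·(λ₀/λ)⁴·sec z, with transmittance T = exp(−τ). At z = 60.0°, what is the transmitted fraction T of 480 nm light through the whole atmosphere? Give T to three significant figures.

0.726

sec 60.0° = 2.0000.
τ = 0.116 × (520/480)⁴ × 2.0000 = 0.116 × 1.3774 × 2.0000 = 0.3195.
T = exp(−0.3195) = 0.7265.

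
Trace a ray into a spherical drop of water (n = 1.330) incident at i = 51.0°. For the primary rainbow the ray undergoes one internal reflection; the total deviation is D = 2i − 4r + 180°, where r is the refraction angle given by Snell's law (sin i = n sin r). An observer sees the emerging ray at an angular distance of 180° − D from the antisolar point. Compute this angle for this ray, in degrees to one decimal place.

sin r = sin 51.0° / 1.330 = 0.7771/1.330 = 0.5843; r = 35.75°.
D = 2·51.0° − 4·35.75° + 180° = 102.00° − 143.02° + 180° = 138.98°.
Angle from antisolar point = 180° − D = 41.02°.

41.0°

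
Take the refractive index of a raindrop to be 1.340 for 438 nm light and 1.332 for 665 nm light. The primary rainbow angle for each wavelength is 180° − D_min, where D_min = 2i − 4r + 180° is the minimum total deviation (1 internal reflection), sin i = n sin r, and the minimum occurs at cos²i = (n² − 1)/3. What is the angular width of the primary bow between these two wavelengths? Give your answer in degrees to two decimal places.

1.15°

At 438 nm (n = 1.340): cos²i = 0.26520 → i = 59.004°, r = 39.770°, D_min = 138.929°, rainbow angle = 41.071°.
At 665 nm (n = 1.332): cos²i = 0.25807 → i = 59.469°, r = 40.290°, D_min = 137.776°, rainbow angle = 42.224°.
Angular width = |41.071° − 42.224°| = 1.153°.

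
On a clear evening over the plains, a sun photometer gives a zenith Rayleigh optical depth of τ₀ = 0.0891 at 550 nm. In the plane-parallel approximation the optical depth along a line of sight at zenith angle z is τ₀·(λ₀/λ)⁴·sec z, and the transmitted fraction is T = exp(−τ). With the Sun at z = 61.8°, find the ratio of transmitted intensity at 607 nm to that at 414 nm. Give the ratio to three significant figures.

Airmass: sec 61.8° = 2.1162.
τ(607 nm) = 0.0891 × (550/607)⁴ × 2.1162 = 0.0891 × 0.6741 × 2.1162 = 0.1271.
τ(414 nm) = 0.0891 × (550/414)⁴ × 2.1162 = 0.0891 × 3.1149 × 2.1162 = 0.5873.
T(607)/T(414) = exp(τ_B − τ_A) = exp(0.4602) = 1.5844.

1.58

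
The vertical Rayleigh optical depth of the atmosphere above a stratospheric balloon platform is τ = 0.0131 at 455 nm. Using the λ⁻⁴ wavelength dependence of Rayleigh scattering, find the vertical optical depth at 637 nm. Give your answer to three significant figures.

0.00341

τ(637 nm) = τ(455 nm) × (455/637)⁴ = 0.0131 × (0.7143)⁴ = 0.0131 × 0.2603 = 0.0034.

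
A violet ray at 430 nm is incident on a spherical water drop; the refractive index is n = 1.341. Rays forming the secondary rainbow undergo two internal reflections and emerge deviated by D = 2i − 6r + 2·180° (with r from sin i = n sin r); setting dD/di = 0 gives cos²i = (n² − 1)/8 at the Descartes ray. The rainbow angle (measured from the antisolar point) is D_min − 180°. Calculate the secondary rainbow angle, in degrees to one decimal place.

53.0°

cos²i = (1.79828 − 1)/8 = 0.09979; i = arccos(0.31589) = 71.586°.
sin r = sin 71.586°/1.341 = 0.70753; r = 45.034°.
D_min = 2·71.586° − 6·45.034° + 360° = 232.966°.
Rainbow angle = D_min − 180° = 52.966°.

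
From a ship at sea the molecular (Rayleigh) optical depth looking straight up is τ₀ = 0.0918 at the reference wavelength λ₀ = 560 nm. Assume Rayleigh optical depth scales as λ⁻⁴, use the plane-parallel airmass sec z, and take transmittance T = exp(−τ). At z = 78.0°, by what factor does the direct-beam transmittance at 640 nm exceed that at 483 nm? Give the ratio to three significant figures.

1.71

Airmass: sec 78.0° = 4.8097.
τ(640 nm) = 0.0918 × (560/640)⁴ × 4.8097 = 0.0918 × 0.5862 × 4.8097 = 0.2588.
τ(483 nm) = 0.0918 × (560/483)⁴ × 4.8097 = 0.0918 × 1.8070 × 4.8097 = 0.7979.
T(640)/T(483) = exp(τ_B − τ_A) = exp(0.5390) = 1.7144.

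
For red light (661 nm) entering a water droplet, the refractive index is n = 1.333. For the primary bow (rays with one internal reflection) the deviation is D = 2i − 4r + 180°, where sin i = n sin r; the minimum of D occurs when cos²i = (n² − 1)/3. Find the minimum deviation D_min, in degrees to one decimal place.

137.9°

cos²i = (1.77689 − 1)/3 = 0.25896; i = arccos(0.50888) = 59.410°.
sin r = sin 59.410°/1.333 = 0.64579; r = 40.225°.
D_min = 2·59.410° − 4·40.225° + 180° = 137.922°.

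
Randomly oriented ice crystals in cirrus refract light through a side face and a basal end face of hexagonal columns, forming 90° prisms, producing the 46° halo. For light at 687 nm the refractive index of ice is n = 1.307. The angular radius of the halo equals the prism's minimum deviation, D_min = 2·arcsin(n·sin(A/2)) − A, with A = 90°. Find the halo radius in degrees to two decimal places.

n·sin(A/2) = 1.307 × sin 45° = 1.307 × 0.7071 = 0.9242.
D_min = 2·arcsin(0.9242) − 90° = 2 × 67.546° − 90° = 45.093°.

45.09°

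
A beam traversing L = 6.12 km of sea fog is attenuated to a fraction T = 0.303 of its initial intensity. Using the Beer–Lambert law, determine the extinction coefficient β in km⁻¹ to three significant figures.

Beer–Lambert: T = exp(−βL) ⇒ β = −ln(T)/L = −ln(0.303)/6.12 = 1.1940/6.12 = 0.1951 km⁻¹.

0.195 km⁻¹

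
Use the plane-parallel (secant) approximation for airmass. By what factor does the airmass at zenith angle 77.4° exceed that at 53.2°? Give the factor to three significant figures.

2.75

X(77.4°)/X(53.2°) = sec 77.4° / sec 53.2° = cos 53.2° / cos 77.4° = 0.5990/0.2181 = 2.7460.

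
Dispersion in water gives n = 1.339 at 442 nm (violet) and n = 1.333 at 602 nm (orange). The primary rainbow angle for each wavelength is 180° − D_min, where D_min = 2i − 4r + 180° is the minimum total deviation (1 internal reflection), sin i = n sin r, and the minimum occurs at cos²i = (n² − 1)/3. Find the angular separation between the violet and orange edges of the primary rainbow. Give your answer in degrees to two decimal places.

0.86°

At 442 nm (n = 1.339): cos²i = 0.26431 → i = 59.062°, r = 39.834°, D_min = 138.786°, rainbow angle = 41.214°.
At 602 nm (n = 1.333): cos²i = 0.25896 → i = 59.410°, r = 40.225°, D_min = 137.922°, rainbow angle = 42.078°.
Angular width = |41.214° − 42.078°| = 0.865°.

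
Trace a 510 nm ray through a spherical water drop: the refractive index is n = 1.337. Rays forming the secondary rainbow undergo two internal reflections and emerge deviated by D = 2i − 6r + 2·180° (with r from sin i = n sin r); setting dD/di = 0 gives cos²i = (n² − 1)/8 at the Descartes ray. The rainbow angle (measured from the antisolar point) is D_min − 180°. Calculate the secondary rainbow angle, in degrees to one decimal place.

51.9°

cos²i = (1.78757 − 1)/8 = 0.09845; i = arccos(0.31376) = 71.714°.
sin r = sin 71.714°/1.337 = 0.71017; r = 45.249°.
D_min = 2·71.714° − 6·45.249° + 360° = 231.934°.
Rainbow angle = D_min − 180° = 51.934°.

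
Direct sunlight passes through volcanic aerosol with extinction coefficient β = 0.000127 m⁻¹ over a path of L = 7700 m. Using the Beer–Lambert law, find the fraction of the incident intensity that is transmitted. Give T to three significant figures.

0.376

τ = β·L = 0.000127 × 7700 = 0.9779.
T = exp(−0.9779) = 0.3761.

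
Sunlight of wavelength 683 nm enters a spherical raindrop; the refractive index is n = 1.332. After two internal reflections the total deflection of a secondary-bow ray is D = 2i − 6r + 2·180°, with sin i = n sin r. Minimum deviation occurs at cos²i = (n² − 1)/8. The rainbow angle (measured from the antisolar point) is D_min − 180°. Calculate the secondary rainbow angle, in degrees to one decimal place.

50.6°

cos²i = (1.77422 − 1)/8 = 0.09678; i = arccos(0.31109) = 71.875°.
sin r = sin 71.875°/1.332 = 0.71350; r = 45.520°.
D_min = 2·71.875° − 6·45.520° + 360° = 230.628°.
Rainbow angle = D_min − 180° = 50.628°.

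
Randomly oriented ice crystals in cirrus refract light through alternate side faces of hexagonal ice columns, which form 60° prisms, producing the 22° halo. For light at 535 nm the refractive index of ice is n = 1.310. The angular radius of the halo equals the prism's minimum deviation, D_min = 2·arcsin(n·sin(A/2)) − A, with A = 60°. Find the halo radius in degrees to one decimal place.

21.8°

n·sin(A/2) = 1.310 × sin 30° = 1.310 × 0.5000 = 0.6550.
D_min = 2·arcsin(0.6550) − 60° = 2 × 40.920° − 60° = 21.839°.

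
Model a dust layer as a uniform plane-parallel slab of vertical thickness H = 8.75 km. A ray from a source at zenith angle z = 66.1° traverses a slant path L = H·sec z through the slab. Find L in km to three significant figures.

sec z = 1/cos 66.1° = 2.4683.
L = 8.75 × 2.4683 = 21.597 km.

21.6 km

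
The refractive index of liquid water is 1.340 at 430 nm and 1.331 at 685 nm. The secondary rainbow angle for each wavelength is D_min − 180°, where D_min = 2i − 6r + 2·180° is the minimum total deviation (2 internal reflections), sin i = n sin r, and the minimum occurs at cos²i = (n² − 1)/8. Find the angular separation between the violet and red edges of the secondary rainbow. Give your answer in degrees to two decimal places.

At 430 nm (n = 1.340): cos²i = 0.09945 → i = 71.618°, r = 45.088°, D_min = 232.709°, rainbow angle = 52.709°.
At 685 nm (n = 1.331): cos²i = 0.09645 → i = 71.907°, r = 45.575°, D_min = 230.365°, rainbow angle = 50.365°.
Angular width = |52.709° − 50.365°| = 2.344°.

2.34°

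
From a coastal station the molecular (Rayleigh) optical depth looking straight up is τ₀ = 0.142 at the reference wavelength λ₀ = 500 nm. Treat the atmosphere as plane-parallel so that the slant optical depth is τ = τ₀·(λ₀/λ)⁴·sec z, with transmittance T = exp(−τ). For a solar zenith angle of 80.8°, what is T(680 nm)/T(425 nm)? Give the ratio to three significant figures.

Airmass: sec 80.8° = 6.2546.
τ(680 nm) = 0.142 × (500/680)⁴ × 6.2546 = 0.142 × 0.2923 × 6.2546 = 0.2596.
τ(425 nm) = 0.142 × (500/425)⁴ × 6.2546 = 0.142 × 1.9157 × 6.2546 = 1.7014.
T(680)/T(425) = exp(τ_B − τ_A) = exp(1.4418) = 4.2284.

4.23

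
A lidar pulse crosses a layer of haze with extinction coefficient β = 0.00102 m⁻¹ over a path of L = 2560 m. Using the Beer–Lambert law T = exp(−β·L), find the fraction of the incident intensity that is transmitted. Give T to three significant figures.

τ = β·L = 0.00102 × 2560 = 2.6112.
T = exp(−2.6112) = 0.0734.

0.0734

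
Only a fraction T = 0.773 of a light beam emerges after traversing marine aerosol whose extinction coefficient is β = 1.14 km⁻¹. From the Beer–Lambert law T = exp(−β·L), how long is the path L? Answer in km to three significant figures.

0.226 km

Beer–Lambert: T = exp(−βL) ⇒ L = −ln(T)/β = −ln(0.773)/1.14 = 0.2575/1.14 = 0.2259 km.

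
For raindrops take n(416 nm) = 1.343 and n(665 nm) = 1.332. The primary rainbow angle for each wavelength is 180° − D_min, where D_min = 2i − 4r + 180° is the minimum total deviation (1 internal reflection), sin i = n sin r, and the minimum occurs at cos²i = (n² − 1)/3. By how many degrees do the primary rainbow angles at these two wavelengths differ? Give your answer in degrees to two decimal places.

1.58°

At 416 nm (n = 1.343): cos²i = 0.26788 → i = 58.830°, r = 39.577°, D_min = 139.354°, rainbow angle = 40.646°.
At 665 nm (n = 1.332): cos²i = 0.25807 → i = 59.469°, r = 40.290°, D_min = 137.776°, rainbow angle = 42.224°.
Angular width = |40.646° − 42.224°| = 1.578°.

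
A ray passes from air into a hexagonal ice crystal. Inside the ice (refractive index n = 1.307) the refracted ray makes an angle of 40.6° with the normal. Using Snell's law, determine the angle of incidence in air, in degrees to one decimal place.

Snell: sin θ_i = n · sin θ_r = 1.307 × sin 40.6° = 1.307 × 0.6508 = 0.8506.
θ_i = arcsin(0.8506) = 58.27°.

58.3°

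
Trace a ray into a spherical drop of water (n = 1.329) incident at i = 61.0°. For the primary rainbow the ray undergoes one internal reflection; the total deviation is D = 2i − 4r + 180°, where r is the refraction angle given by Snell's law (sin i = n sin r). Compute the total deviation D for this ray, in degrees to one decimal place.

sin r = sin 61.0° / 1.329 = 0.8746/1.329 = 0.6581; r = 41.16°.
D = 2·61.0° − 4·41.16° + 180° = 122.00° − 164.62° + 180° = 137.38°.

137.4°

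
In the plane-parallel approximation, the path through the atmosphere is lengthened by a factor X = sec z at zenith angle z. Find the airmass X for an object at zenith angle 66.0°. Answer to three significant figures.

X = sec z = 1/cos 66.0° = 1/0.4067 = 2.4586.

2.46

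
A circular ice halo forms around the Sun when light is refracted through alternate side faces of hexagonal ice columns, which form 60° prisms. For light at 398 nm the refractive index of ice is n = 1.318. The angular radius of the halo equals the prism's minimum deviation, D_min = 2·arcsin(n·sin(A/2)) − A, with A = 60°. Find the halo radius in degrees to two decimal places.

n·sin(A/2) = 1.318 × sin 30° = 1.318 × 0.5000 = 0.6590.
D_min = 2·arcsin(0.6590) − 60° = 2 × 41.224° − 60° = 22.447°.

22.45°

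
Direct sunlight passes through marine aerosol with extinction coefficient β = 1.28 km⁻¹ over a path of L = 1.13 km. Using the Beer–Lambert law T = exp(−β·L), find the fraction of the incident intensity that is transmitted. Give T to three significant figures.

τ = β·L = 1.28 × 1.13 = 1.4464.
T = exp(−1.4464) = 0.2354.

0.235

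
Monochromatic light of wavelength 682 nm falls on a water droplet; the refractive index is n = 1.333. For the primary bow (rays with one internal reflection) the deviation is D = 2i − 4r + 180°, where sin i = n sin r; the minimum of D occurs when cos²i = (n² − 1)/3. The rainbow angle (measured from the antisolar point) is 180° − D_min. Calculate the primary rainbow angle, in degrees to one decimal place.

cos²i = (1.77689 − 1)/3 = 0.25896; i = arccos(0.50888) = 59.410°.
sin r = sin 59.410°/1.333 = 0.64579; r = 40.225°.
D_min = 2·59.410° − 4·40.225° + 180° = 137.922°.
Rainbow angle = 180° − D_min = 42.078°.

42.1°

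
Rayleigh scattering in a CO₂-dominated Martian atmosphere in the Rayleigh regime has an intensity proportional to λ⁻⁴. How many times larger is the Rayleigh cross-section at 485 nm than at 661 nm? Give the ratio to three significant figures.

3.45

Rayleigh scattering ∝ λ⁻⁴, so the ratio of coefficients is the inverse fourth power of the wavelength ratio.
σ(485)/σ(661) = (661/485)⁴ = (1.3629)⁴ = 3.45.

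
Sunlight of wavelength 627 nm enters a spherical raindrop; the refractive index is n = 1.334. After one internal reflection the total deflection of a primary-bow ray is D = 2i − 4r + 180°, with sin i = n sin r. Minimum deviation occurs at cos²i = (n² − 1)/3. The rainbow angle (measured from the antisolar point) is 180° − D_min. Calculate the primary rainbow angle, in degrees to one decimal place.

41.9°

cos²i = (1.77956 − 1)/3 = 0.25985; i = arccos(0.50976) = 59.352°.
sin r = sin 59.352°/1.334 = 0.64492; r = 40.159°.
D_min = 2·59.352° − 4·40.159° + 180° = 138.067°.
Rainbow angle = 180° − D_min = 41.933°.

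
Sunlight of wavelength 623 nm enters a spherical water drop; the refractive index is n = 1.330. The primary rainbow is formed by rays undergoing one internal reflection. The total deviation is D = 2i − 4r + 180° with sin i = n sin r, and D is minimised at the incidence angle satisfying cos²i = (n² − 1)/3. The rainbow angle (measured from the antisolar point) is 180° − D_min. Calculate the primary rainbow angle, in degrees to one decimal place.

42.5°

cos²i = (1.76890 − 1)/3 = 0.25630; i = arccos(0.50626) = 59.585°.
sin r = sin 59.585°/1.330 = 0.64841; r = 40.422°.
D_min = 2·59.585° − 4·40.422° + 180° = 137.484°.
Rainbow angle = 180° − D_min = 42.516°.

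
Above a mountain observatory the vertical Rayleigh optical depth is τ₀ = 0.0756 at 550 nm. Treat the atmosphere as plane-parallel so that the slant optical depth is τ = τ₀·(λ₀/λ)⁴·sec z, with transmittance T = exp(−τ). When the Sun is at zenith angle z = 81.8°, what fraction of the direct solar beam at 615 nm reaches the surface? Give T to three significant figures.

sec 81.8° = 7.0112.
τ = 0.0756 × (550/615)⁴ × 7.0112 = 0.0756 × 0.6397 × 7.0112 = 0.3391.
T = exp(−0.3391) = 0.7124.

0.712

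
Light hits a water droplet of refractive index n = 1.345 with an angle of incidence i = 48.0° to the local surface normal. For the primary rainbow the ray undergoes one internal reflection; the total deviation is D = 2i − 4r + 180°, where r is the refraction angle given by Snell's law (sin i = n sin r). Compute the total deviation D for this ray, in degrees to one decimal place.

141.8°

sin r = sin 48.0° / 1.345 = 0.7431/1.345 = 0.5525; r = 33.54°.
D = 2·48.0° − 4·33.54° + 180° = 96.00° − 134.16° + 180° = 141.84°.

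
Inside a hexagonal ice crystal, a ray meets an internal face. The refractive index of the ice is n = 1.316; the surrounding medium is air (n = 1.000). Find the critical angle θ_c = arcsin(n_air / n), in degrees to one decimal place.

49.5°

sin θ_c = n_air / n = 1.000 / 1.316 = 0.7599.
θ_c = arcsin(0.7599) = 49.45°.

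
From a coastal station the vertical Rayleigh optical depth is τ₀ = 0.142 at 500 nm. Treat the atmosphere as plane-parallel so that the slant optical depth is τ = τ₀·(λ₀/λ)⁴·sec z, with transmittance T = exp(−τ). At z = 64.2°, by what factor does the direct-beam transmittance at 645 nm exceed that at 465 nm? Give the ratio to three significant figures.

Airmass: sec 64.2° = 2.2976.
τ(645 nm) = 0.142 × (500/645)⁴ × 2.2976 = 0.142 × 0.3611 × 2.2976 = 0.1178.
τ(465 nm) = 0.142 × (500/465)⁴ × 2.2976 = 0.142 × 1.3368 × 2.2976 = 0.4362.
T(645)/T(465) = exp(τ_B − τ_A) = exp(0.3183) = 1.3748.

1.37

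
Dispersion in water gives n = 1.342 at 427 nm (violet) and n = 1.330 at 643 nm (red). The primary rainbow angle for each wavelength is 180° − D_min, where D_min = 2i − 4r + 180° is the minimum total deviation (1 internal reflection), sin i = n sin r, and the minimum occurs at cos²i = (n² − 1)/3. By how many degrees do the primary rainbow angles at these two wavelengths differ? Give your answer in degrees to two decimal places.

1.73°

At 427 nm (n = 1.342): cos²i = 0.26699 → i = 58.888°, r = 39.641°, D_min = 139.213°, rainbow angle = 40.787°.
At 643 nm (n = 1.330): cos²i = 0.25630 → i = 59.585°, r = 40.422°, D_min = 137.484°, rainbow angle = 42.516°.
Angular width = |40.787° − 42.516°| = 1.729°.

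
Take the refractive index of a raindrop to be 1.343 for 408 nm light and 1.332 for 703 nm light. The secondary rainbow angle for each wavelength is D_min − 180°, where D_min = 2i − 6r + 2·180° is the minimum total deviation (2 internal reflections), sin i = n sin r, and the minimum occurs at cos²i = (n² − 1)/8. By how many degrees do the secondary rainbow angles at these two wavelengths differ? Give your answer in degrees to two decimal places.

2.85°

At 408 nm (n = 1.343): cos²i = 0.10046 → i = 71.522°, r = 44.928°, D_min = 233.478°, rainbow angle = 53.478°.
At 703 nm (n = 1.332): cos²i = 0.09678 → i = 71.875°, r = 45.520°, D_min = 230.628°, rainbow angle = 50.628°.
Angular width = |53.478° − 50.628°| = 2.849°.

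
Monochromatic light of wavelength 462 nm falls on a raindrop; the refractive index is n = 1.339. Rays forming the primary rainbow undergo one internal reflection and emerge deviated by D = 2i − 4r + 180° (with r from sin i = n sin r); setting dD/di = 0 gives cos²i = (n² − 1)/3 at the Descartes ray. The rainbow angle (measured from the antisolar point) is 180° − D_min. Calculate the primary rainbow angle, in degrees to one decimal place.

cos²i = (1.79292 − 1)/3 = 0.26431; i = arccos(0.51411) = 59.062°.
sin r = sin 59.062°/1.339 = 0.64057; r = 39.834°.
D_min = 2·59.062° − 4·39.834° + 180° = 138.786°.
Rainbow angle = 180° − D_min = 41.214°.

41.2°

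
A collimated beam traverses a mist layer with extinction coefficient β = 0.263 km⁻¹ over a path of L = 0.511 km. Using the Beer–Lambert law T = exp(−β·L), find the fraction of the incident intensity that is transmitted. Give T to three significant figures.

0.874

τ = β·L = 0.263 × 0.511 = 0.1344.
T = exp(−0.1344) = 0.8742.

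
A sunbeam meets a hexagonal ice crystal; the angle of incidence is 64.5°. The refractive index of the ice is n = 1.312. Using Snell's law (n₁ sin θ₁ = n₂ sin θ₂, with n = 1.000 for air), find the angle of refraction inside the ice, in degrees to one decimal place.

Snell: sin θ_r = sin θ_i / n = sin 64.5° / 1.312 = 0.9026 / 1.312 = 0.6879.
θ_r = arcsin(0.6879) = 43.47°.

43.5°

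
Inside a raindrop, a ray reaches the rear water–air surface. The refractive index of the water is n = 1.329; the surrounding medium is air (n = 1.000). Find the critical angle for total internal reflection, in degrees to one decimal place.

sin θ_c = n_air / n = 1.000 / 1.329 = 0.7524.
θ_c = arcsin(0.7524) = 48.80°.

48.8°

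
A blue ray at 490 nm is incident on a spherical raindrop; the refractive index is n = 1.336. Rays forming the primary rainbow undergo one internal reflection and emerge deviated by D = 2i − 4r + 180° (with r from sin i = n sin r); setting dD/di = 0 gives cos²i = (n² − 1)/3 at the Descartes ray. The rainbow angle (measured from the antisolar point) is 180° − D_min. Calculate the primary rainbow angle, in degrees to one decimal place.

41.6°

cos²i = (1.78490 − 1)/3 = 0.26163; i = arccos(0.51150) = 59.236°.
sin r = sin 59.236°/1.336 = 0.64318; r = 40.029°.
D_min = 2·59.236° − 4·40.029° + 180° = 138.356°.
Rainbow angle = 180° − D_min = 41.644°.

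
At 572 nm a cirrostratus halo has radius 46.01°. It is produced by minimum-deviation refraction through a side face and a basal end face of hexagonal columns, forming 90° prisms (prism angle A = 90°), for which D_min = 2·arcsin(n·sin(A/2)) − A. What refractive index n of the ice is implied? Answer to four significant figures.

1.311

Rearranging: n = sin((D_min + A)/2) / sin(A/2).
(D_min + A)/2 = (46.01° + 90°)/2 = 68.005°.
n = sin 68.005° / sin 45° = 0.9272 / 0.7071 = 1.3113.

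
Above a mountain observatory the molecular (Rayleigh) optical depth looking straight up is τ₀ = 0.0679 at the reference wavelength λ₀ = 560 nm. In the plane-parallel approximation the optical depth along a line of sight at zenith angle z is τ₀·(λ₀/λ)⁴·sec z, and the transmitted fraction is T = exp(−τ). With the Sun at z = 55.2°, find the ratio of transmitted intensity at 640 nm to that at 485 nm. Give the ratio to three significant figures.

Airmass: sec 55.2° = 1.7522.
τ(640 nm) = 0.0679 × (560/640)⁴ × 1.7522 = 0.0679 × 0.5862 × 1.7522 = 0.0697.
τ(485 nm) = 0.0679 × (560/485)⁴ × 1.7522 = 0.0679 × 1.7774 × 1.7522 = 0.2115.
T(640)/T(485) = exp(τ_B − τ_A) = exp(0.1417) = 1.1523.

1.15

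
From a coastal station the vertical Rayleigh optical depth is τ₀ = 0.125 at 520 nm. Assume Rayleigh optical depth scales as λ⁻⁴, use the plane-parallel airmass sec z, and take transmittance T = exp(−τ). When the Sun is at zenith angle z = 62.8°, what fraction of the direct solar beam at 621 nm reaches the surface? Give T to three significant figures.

0.874

sec 62.8° = 2.1877.
τ = 0.125 × (520/621)⁴ × 2.1877 = 0.125 × 0.4916 × 2.1877 = 0.1344.
T = exp(−0.1344) = 0.8742.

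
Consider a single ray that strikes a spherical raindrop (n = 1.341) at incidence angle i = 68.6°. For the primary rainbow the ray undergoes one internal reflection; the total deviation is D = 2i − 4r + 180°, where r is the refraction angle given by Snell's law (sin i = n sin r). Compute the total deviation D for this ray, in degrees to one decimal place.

141.3°

sin r = sin 68.6° / 1.341 = 0.9311/1.341 = 0.6943; r = 43.97°.
D = 2·68.6° − 4·43.97° + 180° = 137.20° − 175.89° + 180° = 141.31°.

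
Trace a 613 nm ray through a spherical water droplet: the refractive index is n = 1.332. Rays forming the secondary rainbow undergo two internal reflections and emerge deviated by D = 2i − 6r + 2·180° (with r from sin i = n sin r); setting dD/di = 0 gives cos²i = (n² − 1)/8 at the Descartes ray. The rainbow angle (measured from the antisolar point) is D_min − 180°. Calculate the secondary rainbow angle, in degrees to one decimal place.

50.6°

cos²i = (1.77422 − 1)/8 = 0.09678; i = arccos(0.31109) = 71.875°.
sin r = sin 71.875°/1.332 = 0.71350; r = 45.520°.
D_min = 2·71.875° − 6·45.520° + 360° = 230.628°.
Rainbow angle = D_min − 180° = 50.628°.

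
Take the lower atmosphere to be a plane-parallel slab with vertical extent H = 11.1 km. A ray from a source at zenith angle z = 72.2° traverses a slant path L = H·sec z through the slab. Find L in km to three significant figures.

sec z = 1/cos 72.2° = 3.2712.
L = 11.1 × 3.2712 = 36.311 km.

36.3 km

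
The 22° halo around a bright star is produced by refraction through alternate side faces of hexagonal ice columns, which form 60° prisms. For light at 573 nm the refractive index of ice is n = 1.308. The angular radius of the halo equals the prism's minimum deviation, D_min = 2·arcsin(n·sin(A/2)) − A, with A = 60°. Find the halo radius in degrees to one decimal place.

n·sin(A/2) = 1.308 × sin 30° = 1.308 × 0.5000 = 0.6540.
D_min = 2·arcsin(0.6540) − 60° = 2 × 40.844° − 60° = 21.688°.

21.7°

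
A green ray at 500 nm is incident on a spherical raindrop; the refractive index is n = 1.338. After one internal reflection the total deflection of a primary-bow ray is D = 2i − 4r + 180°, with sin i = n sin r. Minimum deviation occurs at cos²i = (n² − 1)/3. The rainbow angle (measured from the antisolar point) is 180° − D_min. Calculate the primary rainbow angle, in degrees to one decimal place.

41.4°

cos²i = (1.79024 − 1)/3 = 0.26341; i = arccos(0.51324) = 59.120°.
sin r = sin 59.120°/1.338 = 0.64144; r = 39.899°.
D_min = 2·59.120° − 4·39.899° + 180° = 138.643°.
Rainbow angle = 180° − D_min = 41.357°.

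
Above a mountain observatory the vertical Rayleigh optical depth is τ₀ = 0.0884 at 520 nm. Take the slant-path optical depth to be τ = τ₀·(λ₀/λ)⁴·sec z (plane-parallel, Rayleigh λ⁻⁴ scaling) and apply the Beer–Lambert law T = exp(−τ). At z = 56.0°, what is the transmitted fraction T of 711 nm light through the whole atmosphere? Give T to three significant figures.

sec 56.0° = 1.7883.
τ = 0.0884 × (520/711)⁴ × 1.7883 = 0.0884 × 0.2861 × 1.7883 = 0.0452.
T = exp(−0.0452) = 0.9558.

0.956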